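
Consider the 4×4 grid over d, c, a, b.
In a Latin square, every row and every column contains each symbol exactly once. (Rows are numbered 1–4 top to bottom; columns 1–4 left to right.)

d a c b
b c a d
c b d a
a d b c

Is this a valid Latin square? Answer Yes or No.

Each row is a permutation of the 4 symbols, and so is each column.

Yes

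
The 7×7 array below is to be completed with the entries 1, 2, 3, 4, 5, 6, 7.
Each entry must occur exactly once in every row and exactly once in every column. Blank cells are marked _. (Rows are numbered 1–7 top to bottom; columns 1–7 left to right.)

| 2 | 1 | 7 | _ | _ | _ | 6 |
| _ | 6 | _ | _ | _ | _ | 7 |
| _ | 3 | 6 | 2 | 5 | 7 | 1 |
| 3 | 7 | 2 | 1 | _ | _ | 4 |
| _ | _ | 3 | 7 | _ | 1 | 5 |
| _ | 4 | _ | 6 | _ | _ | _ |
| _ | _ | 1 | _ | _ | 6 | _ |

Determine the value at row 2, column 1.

Row 3, column 1: row 3 has {1, 2, 3, 5, 6, 7} and column 1 has {2, 3}, leaving only 4.
Row 4, column 5: row 4 has {1, 2, 3, 4, 7} and column 5 has {5}, leaving only 6.
Row 4, column 6: row 4 has {1, 2, 3, 4, 6, 7} and column 6 has {1, 6, 7}, leaving only 5.
Row 5, column 1: row 5 has {1, 3, 5, 7} and column 1 has {2, 3, 4}, leaving only 6.
Row 5, column 2: row 5 has {1, 3, 5, 6, 7} and column 2 has {1, 3, 4, 6, 7}, leaving only 2.
Row 5, column 5: row 5 has {1, 2, 3, 5, 6, 7} and column 5 has {5, 6}, leaving only 4.
Row 1, column 5: row 1 has {1, 2, 6, 7} and column 5 has {4, 5, 6}, leaving only 3.
Row 1, column 6: row 1 has {1, 2, 3, 6, 7} and column 6 has {1, 5, 6, 7}, leaving only 4.
Row 1, column 4: row 1 has {1, 2, 3, 4, 6, 7} and column 4 has {1, 2, 6, 7}, leaving only 5.
Row 6, column 3: row 6 has {4, 6} and column 3 has {1, 2, 3, 6, 7}, leaving only 5.
Row 2, column 3: row 2 has {6, 7} and column 3 has {1, 2, 3, 5, 6, 7}, leaving only 4.
Row 2, column 4: row 2 has {4, 6, 7} and column 4 has {1, 2, 5, 6, 7}, leaving only 3.
Row 2, column 6: row 2 has {3, 4, 6, 7} and column 6 has {1, 4, 5, 6, 7}, leaving only 2.
Row 2, column 5: row 2 has {2, 3, 4, 6, 7} and column 5 has {3, 4, 5, 6}, leaving only 1.
Row 2 already has {1, 2, 3, 4, 6, 7} and column 1 already has {2, 3, 4, 6}, so row 2, column 1 must be 5.

5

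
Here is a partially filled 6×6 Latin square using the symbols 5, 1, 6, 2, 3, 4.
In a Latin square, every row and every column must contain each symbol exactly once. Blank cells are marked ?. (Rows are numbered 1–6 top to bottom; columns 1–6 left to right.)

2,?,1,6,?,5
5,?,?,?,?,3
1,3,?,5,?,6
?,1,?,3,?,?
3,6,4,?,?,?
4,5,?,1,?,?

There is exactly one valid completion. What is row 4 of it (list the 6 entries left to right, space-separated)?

6 1 5 3 2 4

Row 4, column 1: row 4 has {1, 3} and column 1 has {5, 1, 2, 3, 4}, leaving only 6.
Row 1, column 2: row 1 has {5, 1, 6, 2} and column 2 has {5, 1, 6, 3}, leaving only 4.
Row 1, column 5: row 1 has {5, 1, 6, 2, 4} and column 5 has {}, leaving only 3.
Row 2, column 2: row 2 has {5, 3} and column 2 has {5, 1, 6, 3, 4}, leaving only 2.
Row 2, column 3: row 2 has {5, 2, 3} and column 3 has {1, 4}, leaving only 6.
Row 2, column 4: row 2 has {5, 6, 2, 3} and column 4 has {5, 1, 6, 3}, leaving only 4.
Row 2, column 5: row 2 has {5, 6, 2, 3, 4} and column 5 has {3}, leaving only 1.
Row 3, column 3: row 3 has {5, 1, 6, 3} and column 3 has {1, 6, 4}, leaving only 2.
Row 4, column 3: row 4 has {1, 6, 3} and column 3 has {1, 6, 2, 4}, leaving only 5.
Row 3, column 5: row 3 has {5, 1, 6, 2, 3} and column 5 has {1, 3}, leaving only 4.
Row 4, column 5: row 4 has {5, 1, 6, 3} and column 5 has {1, 3, 4}, leaving only 2.
Row 4, column 6: row 4 has {5, 1, 6, 2, 3} and column 6 has {5, 6, 3}, leaving only 4.
So row 4 reads: 6 1 5 3 2 4.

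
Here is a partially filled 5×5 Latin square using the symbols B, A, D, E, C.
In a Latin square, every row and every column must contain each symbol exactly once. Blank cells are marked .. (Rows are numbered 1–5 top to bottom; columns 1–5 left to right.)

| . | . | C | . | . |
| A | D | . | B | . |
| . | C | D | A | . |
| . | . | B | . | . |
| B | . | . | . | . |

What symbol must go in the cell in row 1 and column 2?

Row 2, column 3: row 2 has {B, A, D} and column 3 has {B, D, C}, leaving only E.
Row 2, column 5: row 2 has {B, A, D, E} and column 5 has {}, leaving only C.
Row 3, column 1: row 3 has {A, D, C} and column 1 has {B, A}, leaving only E.
Row 1, column 1: row 1 has {C} and column 1 has {B, A, E}, leaving only D.
Row 1, column 4: row 1 has {D, C} and column 4 has {B, A}, leaving only E.
Row 3, column 5: row 3 has {A, D, E, C} and column 5 has {C}, leaving only B.
Row 1, column 5: row 1 has {D, E, C} and column 5 has {B, C}, leaving only A.
Row 1 already has {A, D, E, C} and column 2 already has {D, C}, so row 1, column 2 must be B.

B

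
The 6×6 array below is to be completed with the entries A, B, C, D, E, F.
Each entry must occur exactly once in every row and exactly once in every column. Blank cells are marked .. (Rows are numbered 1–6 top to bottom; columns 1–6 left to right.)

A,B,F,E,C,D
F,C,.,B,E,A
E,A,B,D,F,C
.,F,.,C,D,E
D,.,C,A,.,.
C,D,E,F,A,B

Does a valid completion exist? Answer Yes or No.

No row or column among the givens repeats a symbol, and propagating forced cells runs into no contradiction.
One valid completion exists (for instance, A B F E C D / F C D B E A / E A B D F C / B F A C D E / D E C A B F / C D E F A B).

Yes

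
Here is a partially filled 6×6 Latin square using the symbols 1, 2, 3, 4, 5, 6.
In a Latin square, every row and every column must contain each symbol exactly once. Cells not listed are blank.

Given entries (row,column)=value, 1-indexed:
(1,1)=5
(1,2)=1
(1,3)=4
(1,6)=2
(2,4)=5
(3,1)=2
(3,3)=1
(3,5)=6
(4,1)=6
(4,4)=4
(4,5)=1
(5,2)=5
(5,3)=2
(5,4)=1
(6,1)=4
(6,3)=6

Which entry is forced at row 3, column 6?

5

Row 1, column 5: row 1 has {1, 2, 4, 5} and column 5 has {1, 6}, leaving only 3.
Row 1, column 4: row 1 has {1, 2, 3, 4, 5} and column 4 has {1, 4, 5}, leaving only 6.
Row 2, column 3: row 2 has {5} and column 3 has {1, 2, 4, 6}, leaving only 3.
Row 2, column 1: row 2 has {3, 5} and column 1 has {2, 4, 5, 6}, leaving only 1.
Row 3, column 4: row 3 has {1, 2, 6} and column 4 has {1, 4, 5, 6}, leaving only 3.
Row 3, column 2: row 3 has {1, 2, 3, 6} and column 2 has {1, 5}, leaving only 4.
Row 3 already has {1, 2, 3, 4, 6} and column 6 already has {2}, so row 3, column 6 must be 5.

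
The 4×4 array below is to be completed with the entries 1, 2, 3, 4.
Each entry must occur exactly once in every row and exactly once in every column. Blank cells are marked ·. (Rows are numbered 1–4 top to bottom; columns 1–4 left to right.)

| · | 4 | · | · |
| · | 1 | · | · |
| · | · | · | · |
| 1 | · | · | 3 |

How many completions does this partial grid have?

Row 1, column 1: eliminating its row and column leaves {2, 3}.
Row 1, column 3: eliminating its row and column leaves {1, 2, 3}.
Row 1, column 4: eliminating its row and column leaves {1, 2}.
Row 2, column 1: eliminating its row and column leaves {2, 3, 4}.
Row 2, column 3: eliminating its row and column leaves {2, 3, 4}.
Row 2, column 4: eliminating its row and column leaves {2, 4}.
Row 3, column 1: eliminating its row and column leaves {2, 3, 4}.
Row 3, column 2: eliminating its row and column leaves {2, 3}.
Row 3, column 3: eliminating its row and column leaves {1, 2, 3, 4}.
Row 3, column 4: eliminating its row and column leaves {1, 2, 4}.
Row 4, column 2: eliminating its row and column leaves {2}.
Row 4, column 3: eliminating its row and column leaves {2, 4}.
Enumerating the assignments across these blanks that avoid any row or column repeat gives 4 completions.

4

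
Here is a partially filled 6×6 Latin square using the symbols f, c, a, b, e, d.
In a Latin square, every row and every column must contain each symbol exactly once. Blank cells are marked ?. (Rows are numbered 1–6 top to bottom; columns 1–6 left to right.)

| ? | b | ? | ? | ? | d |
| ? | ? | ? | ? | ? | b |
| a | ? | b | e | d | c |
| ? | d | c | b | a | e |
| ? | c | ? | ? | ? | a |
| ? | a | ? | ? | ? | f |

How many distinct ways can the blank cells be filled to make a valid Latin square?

Row 1, column 1: eliminating its row and column leaves {f, c, e}.
Row 1, column 3: eliminating its row and column leaves {f, a, e}.
Row 1, column 4: eliminating its row and column leaves {f, c, a}.
Row 1, column 5: eliminating its row and column leaves {f, c, e}.
Row 2, column 1: eliminating its row and column leaves {f, c, e, d}.
Row 2, column 2: eliminating its row and column leaves {f, e}.
Row 2, column 3: eliminating its row and column leaves {f, a, e, d}.
Row 2, column 4: eliminating its row and column leaves {f, c, a, d}.
Row 2, column 5: eliminating its row and column leaves {f, c, e}.
Row 3, column 2: eliminating its row and column leaves {f}.
Row 4, column 1: eliminating its row and column leaves {f}.
Row 5, column 1: eliminating its row and column leaves {f, b, e, d}.
Row 5, column 3: eliminating its row and column leaves {f, e, d}.
Row 5, column 4: eliminating its row and column leaves {f, d}.
Row 5, column 5: eliminating its row and column leaves {f, b, e}.
Row 6, column 1: eliminating its row and column leaves {c, b, e, d}.
Row 6, column 3: eliminating its row and column leaves {e, d}.
Row 6, column 4: eliminating its row and column leaves {c, d}.
Row 6, column 5: eliminating its row and column leaves {c, b, e}.
Enumerating the assignments across these blanks that avoid any row or column repeat gives 10 completions.

10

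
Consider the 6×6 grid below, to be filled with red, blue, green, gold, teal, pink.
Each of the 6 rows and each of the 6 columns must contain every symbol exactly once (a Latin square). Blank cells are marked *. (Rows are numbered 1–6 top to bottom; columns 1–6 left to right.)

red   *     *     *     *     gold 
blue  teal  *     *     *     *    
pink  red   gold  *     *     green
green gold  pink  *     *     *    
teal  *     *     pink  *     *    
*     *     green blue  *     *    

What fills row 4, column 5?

teal

Row 2, column 3: row 2 has {blue, teal} and column 3 has {green, gold, pink}, leaving only red.
Row 2, column 6: row 2 has {red, blue, teal} and column 6 has {green, gold}, leaving only pink.
Row 3, column 4: row 3 has {red, green, gold, pink} and column 4 has {blue, pink}, leaving only teal.
Row 1, column 4: row 1 has {red, gold} and column 4 has {blue, teal, pink}, leaving only green.
Row 2, column 4: row 2 has {red, blue, teal, pink} and column 4 has {blue, green, teal, pink}, leaving only gold.
Row 2, column 5: row 2 has {red, blue, gold, teal, pink} and column 5 has {}, leaving only green.
Row 3, column 5: row 3 has {red, green, gold, teal, pink} and column 5 has {green}, leaving only blue.
Row 4, column 4: row 4 has {green, gold, pink} and column 4 has {blue, green, gold, teal, pink}, leaving only red.
Row 4 already has {red, green, gold, pink} and column 5 already has {blue, green}, so row 4, column 5 must be teal.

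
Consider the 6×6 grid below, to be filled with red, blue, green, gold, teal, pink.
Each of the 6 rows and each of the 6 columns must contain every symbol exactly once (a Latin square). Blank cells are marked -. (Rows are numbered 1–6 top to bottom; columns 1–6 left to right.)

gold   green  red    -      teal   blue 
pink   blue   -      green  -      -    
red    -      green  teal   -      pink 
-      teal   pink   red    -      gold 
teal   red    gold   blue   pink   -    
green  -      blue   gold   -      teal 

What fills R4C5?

green

Row 1, column 4: row 1 has {red, blue, green, gold, teal} and column 4 has {red, blue, green, gold, teal}, leaving only pink.
Row 2, column 3: row 2 has {blue, green, pink} and column 3 has {red, blue, green, gold, pink}, leaving only teal.
Row 2, column 6: row 2 has {blue, green, teal, pink} and column 6 has {blue, gold, teal, pink}, leaving only red.
Row 2, column 5: row 2 has {red, blue, green, teal, pink} and column 5 has {teal, pink}, leaving only gold.
Row 3, column 2: row 3 has {red, green, teal, pink} and column 2 has {red, blue, green, teal}, leaving only gold.
Row 3, column 5: row 3 has {red, green, gold, teal, pink} and column 5 has {gold, teal, pink}, leaving only blue.
Row 4 already has {red, gold, teal, pink} and column 5 already has {blue, gold, teal, pink}, so row 4, column 5 must be green.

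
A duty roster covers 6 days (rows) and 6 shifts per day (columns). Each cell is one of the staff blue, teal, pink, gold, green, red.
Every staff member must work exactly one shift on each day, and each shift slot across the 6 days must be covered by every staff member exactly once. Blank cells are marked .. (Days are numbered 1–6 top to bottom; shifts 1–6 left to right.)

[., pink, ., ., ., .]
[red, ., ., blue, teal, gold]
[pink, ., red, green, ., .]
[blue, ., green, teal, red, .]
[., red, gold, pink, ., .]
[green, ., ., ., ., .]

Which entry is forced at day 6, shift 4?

gold

Day 2, shift 2: day 2 has {blue, teal, gold, red} and shift 2 has {pink, red}, leaving only green.
Day 2, shift 3: day 2 has {blue, teal, gold, green, red} and shift 3 has {gold, green, red}, leaving only pink.
Day 4, shift 2: day 4 has {blue, teal, green, red} and shift 2 has {pink, green, red}, leaving only gold.
Day 4, shift 6: day 4 has {blue, teal, gold, green, red} and shift 6 has {gold}, leaving only pink.
Day 5, shift 1: day 5 has {pink, gold, red} and shift 1 has {blue, pink, green, red}, leaving only teal.
Day 1, shift 1: day 1 has {pink} and shift 1 has {blue, teal, pink, green, red}, leaving only gold.
Day 1, shift 4: day 1 has {pink, gold} and shift 4 has {blue, teal, pink, green}, leaving only red.
Day 6 already has {green} and shift 4 already has {blue, teal, pink, green, red}, so day 6, shift 4 must be gold.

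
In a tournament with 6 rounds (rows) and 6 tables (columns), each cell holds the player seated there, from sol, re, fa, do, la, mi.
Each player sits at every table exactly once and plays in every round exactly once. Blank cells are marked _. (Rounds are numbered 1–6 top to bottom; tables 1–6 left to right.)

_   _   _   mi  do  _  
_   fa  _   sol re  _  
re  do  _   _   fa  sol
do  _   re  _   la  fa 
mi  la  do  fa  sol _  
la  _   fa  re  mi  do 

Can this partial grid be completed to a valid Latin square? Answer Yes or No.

No

Round 2, table 1: round 2 together with table 1 already contain {sol, re, fa, do, la, mi} — every symbol — so nothing can go there. The grid has no valid completion.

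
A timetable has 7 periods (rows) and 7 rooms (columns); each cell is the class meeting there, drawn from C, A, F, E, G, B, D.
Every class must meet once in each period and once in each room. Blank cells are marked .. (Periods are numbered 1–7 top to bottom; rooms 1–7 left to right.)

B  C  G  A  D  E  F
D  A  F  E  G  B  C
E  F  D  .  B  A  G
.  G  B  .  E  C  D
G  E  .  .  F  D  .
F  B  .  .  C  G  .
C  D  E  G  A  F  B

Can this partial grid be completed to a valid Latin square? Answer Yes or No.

Yes

No period or room among the givens repeats a symbol, and propagating forced cells runs into no contradiction.
One valid completion exists (for instance, B C G A D E F / D A F E G B C / E F D C B A G / A G B F E C D / G E C B F D A / F B A D C G E / C D E G A F B).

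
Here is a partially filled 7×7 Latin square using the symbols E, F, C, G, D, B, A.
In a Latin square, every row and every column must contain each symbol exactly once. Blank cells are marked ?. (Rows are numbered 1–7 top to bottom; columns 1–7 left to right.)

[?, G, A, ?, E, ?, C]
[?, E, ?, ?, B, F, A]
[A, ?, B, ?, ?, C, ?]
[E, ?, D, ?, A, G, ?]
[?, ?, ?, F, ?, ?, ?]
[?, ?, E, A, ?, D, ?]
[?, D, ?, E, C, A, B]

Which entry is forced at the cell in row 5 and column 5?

Row 1, column 6: row 1 has {E, C, G, A} and column 6 has {F, C, G, D, A}, leaving only B.
Row 1, column 4: row 1 has {E, C, G, B, A} and column 4 has {E, F, A}, leaving only D.
Row 1, column 1: row 1 has {E, C, G, D, B, A} and column 1 has {E, A}, leaving only F.
Row 3, column 2: row 3 has {C, B, A} and column 2 has {E, G, D}, leaving only F.
Row 3, column 4: row 3 has {F, C, B, A} and column 4 has {E, F, D, A}, leaving only G.
Row 2, column 4: row 2 has {E, F, B, A} and column 4 has {E, F, G, D, A}, leaving only C.
Row 2, column 3: row 2 has {E, F, C, B, A} and column 3 has {E, D, B, A}, leaving only G.
Row 2, column 1: row 2 has {E, F, C, G, B, A} and column 1 has {E, F, A}, leaving only D.
Row 3, column 5: row 3 has {F, C, G, B, A} and column 5 has {E, C, B, A}, leaving only D.
Row 5 already has {F} and column 5 already has {E, C, D, B, A}, so row 5, column 5 must be G.

G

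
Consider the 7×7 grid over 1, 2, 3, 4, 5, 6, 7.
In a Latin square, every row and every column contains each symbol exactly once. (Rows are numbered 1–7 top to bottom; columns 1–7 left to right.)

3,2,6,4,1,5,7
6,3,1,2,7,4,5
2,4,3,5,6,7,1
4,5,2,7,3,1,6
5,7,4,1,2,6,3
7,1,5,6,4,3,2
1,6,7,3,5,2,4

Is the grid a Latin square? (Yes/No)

Each row is a permutation of the 7 symbols, and so is each column.

Yes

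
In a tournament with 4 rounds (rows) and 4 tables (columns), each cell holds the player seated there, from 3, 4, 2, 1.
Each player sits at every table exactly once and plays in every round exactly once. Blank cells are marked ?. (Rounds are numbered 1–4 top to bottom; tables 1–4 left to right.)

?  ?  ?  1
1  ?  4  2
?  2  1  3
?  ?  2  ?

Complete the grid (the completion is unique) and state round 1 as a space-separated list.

Round 1, table 3: round 1 has {1} and table 3 has {4, 2, 1}, leaving only 3.
Round 1, table 2: round 1 has {3, 1} and table 2 has {2}, leaving only 4.
Round 1, table 1: round 1 has {3, 4, 1} and table 1 has {1}, leaving only 2.
So round 1 reads: 2 4 3 1.

2 4 3 1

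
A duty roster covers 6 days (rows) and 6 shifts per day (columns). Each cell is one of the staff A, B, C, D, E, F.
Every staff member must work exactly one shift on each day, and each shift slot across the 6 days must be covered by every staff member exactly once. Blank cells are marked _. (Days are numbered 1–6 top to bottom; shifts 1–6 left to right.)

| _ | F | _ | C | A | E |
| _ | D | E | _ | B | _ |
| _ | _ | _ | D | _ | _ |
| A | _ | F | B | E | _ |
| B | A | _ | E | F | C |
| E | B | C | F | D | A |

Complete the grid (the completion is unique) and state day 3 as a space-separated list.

Day 3, shift 5: day 3 has {D} and shift 5 has {A, B, D, E, F}, leaving only C.
Day 3, shift 1: day 3 has {C, D} and shift 1 has {A, B, E}, leaving only F.
Day 3, shift 2: day 3 has {C, D, F} and shift 2 has {A, B, D, F}, leaving only E.
Day 3, shift 6: day 3 has {C, D, E, F} and shift 6 has {A, C, E}, leaving only B.
Day 3, shift 3: day 3 has {B, C, D, E, F} and shift 3 has {C, E, F}, leaving only A.
So day 3 reads: F E A D C B.

F E A D C B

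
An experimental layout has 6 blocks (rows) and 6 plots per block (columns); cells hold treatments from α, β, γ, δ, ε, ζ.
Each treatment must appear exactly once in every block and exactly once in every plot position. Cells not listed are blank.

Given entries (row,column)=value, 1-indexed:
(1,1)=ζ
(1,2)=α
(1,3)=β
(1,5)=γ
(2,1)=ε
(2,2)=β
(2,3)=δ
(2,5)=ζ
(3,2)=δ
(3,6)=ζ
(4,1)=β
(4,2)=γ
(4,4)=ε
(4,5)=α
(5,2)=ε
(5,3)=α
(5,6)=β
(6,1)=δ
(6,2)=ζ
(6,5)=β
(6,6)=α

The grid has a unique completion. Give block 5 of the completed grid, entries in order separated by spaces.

γ ε α ζ δ β

Block 5, plot 1: block 5 has {α, β, ε} and plot 1 has {β, δ, ε, ζ}, leaving only γ.
Block 5, plot 5: block 5 has {α, β, γ, ε} and plot 5 has {α, β, γ, ζ}, leaving only δ.
Block 5, plot 4: block 5 has {α, β, γ, δ, ε} and plot 4 has {ε}, leaving only ζ.
So block 5 reads: γ ε α ζ δ β.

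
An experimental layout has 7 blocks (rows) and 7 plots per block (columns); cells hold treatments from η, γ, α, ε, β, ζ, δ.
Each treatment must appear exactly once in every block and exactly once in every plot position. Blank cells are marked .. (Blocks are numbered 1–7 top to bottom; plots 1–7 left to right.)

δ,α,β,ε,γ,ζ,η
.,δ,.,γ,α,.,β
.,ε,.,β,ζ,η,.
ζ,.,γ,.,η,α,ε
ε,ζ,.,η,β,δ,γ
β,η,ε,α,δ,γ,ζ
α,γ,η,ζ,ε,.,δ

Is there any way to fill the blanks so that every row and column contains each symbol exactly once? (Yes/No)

Yes

No block or plot among the givens repeats a symbol, and propagating forced cells runs into no contradiction.
One valid completion exists (for instance, δ α β ε γ ζ η / η δ ζ γ α ε β / γ ε δ β ζ η α / ζ β γ δ η α ε / ε ζ α η β δ γ / β η ε α δ γ ζ / α γ η ζ ε β δ).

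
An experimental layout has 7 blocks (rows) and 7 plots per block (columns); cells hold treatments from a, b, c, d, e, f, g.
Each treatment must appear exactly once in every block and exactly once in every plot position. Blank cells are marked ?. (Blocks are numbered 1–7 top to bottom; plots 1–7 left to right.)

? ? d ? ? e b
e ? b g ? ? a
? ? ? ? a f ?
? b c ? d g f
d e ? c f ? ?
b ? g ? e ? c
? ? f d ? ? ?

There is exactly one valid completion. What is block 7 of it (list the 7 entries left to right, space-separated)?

Block 2, plot 5: block 2 has {a, b, e, g} and plot 5 has {a, d, e, f}, leaving only c.
Block 1, plot 5: block 1 has {b, d, e} and plot 5 has {a, c, d, e, f}, leaving only g.
Block 7, plot 5: block 7 has {d, f} and plot 5 has {a, c, d, e, f, g}, leaving only b.
Block 2, plot 6: block 2 has {a, b, c, e, g} and plot 6 has {e, f, g}, leaving only d.
Block 2, plot 2: block 2 has {a, b, c, d, e, g} and plot 2 has {b, e}, leaving only f.
Block 3, plot 3: block 3 has {a, f} and plot 3 has {b, c, d, f, g}, leaving only e.
Block 3, plot 4: block 3 has {a, e, f} and plot 4 has {c, d, g}, leaving only b.
Block 4, plot 1: block 4 has {b, c, d, f, g} and plot 1 has {b, d, e}, leaving only a.
Block 4, plot 4: block 4 has {a, b, c, d, f, g} and plot 4 has {b, c, d, g}, leaving only e.
Block 5, plot 3: block 5 has {c, d, e, f} and plot 3 has {b, c, d, e, f, g}, leaving only a.
Block 5, plot 6: block 5 has {a, c, d, e, f} and plot 6 has {d, e, f, g}, leaving only b.
Block 5, plot 7: block 5 has {a, b, c, d, e, f} and plot 7 has {a, b, c, f}, leaving only g.
Block 7, plot 7: block 7 has {b, d, f} and plot 7 has {a, b, c, f, g}, leaving only e.
Block 3, plot 7: block 3 has {a, b, e, f} and plot 7 has {a, b, c, e, f, g}, leaving only d.
Block 6, plot 6: block 6 has {b, c, e, g} and plot 6 has {b, d, e, f, g}, leaving only a.
Block 7, plot 6: block 7 has {b, d, e, f} and plot 6 has {a, b, d, e, f, g}, leaving only c.
Block 7, plot 1: block 7 has {b, c, d, e, f} and plot 1 has {a, b, d, e}, leaving only g.
Block 7, plot 2: block 7 has {b, c, d, e, f, g} and plot 2 has {b, e, f}, leaving only a.
So block 7 reads: g a f d b c e.

g a f d b c e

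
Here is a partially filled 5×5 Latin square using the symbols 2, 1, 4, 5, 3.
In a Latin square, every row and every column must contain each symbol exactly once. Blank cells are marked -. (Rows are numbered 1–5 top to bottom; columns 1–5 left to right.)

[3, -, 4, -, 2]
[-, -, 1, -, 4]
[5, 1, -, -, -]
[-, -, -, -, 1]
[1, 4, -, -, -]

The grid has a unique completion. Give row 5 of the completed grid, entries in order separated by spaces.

Row 1, column 2: row 1 has {2, 4, 3} and column 2 has {1, 4}, leaving only 5.
Row 1, column 4: row 1 has {2, 4, 5, 3} and column 4 has {}, leaving only 1.
Row 2, column 1: row 2 has {1, 4} and column 1 has {1, 5, 3}, leaving only 2.
Row 2, column 2: row 2 has {2, 1, 4} and column 2 has {1, 4, 5}, leaving only 3.
Row 2, column 4: row 2 has {2, 1, 4, 3} and column 4 has {1}, leaving only 5.
Row 3, column 5: row 3 has {1, 5} and column 5 has {2, 1, 4}, leaving only 3.
Row 5, column 5: row 5 has {1, 4} and column 5 has {2, 1, 4, 3}, leaving only 5.
Row 3, column 3: row 3 has {1, 5, 3} and column 3 has {1, 4}, leaving only 2.
Row 5, column 3: row 5 has {1, 4, 5} and column 3 has {2, 1, 4}, leaving only 3.
Row 5, column 4: row 5 has {1, 4, 5, 3} and column 4 has {1, 5}, leaving only 2.
So row 5 reads: 1 4 3 2 5.

1 4 3 2 5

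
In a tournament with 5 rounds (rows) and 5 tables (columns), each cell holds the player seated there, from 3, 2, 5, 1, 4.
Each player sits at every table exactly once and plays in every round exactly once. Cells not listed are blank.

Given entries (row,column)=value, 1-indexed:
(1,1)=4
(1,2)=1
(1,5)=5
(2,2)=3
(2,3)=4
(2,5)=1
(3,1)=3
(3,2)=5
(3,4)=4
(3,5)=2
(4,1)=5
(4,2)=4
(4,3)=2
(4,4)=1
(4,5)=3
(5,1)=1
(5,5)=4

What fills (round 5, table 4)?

Round 1, table 3: round 1 has {5, 1, 4} and table 3 has {2, 4}, leaving only 3.
Round 1, table 4: round 1 has {3, 5, 1, 4} and table 4 has {1, 4}, leaving only 2.
Round 2, table 1: round 2 has {3, 1, 4} and table 1 has {3, 5, 1, 4}, leaving only 2.
Round 2, table 4: round 2 has {3, 2, 1, 4} and table 4 has {2, 1, 4}, leaving only 5.
Round 5 already has {1, 4} and table 4 already has {2, 5, 1, 4}, so round 5, table 4 must be 3.

3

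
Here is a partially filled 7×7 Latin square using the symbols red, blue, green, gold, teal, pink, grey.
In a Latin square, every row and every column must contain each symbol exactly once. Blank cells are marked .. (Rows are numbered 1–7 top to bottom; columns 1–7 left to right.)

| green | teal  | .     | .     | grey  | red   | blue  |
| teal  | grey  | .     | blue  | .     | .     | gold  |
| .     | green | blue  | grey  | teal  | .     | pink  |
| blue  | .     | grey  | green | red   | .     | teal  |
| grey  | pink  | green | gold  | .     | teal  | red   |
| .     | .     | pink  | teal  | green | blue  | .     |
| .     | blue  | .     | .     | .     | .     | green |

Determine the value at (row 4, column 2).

gold

Row 4 already has {red, blue, green, teal, grey} and column 2 already has {blue, green, teal, pink, grey}, so row 4, column 2 must be gold.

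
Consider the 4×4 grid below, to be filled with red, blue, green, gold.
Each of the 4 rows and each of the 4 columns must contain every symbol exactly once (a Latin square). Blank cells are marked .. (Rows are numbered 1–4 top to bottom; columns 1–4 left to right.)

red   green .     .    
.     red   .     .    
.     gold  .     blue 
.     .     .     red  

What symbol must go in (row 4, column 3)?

green

Row 1, column 4: row 1 has {red, green} and column 4 has {red, blue}, leaving only gold.
Row 1, column 3: row 1 has {red, green, gold} and column 3 has {}, leaving only blue.
Row 2, column 4: row 2 has {red} and column 4 has {red, blue, gold}, leaving only green.
Row 2, column 3: row 2 has {red, green} and column 3 has {blue}, leaving only gold.
Row 4 already has {red} and column 3 already has {blue, gold}, so row 4, column 3 must be green.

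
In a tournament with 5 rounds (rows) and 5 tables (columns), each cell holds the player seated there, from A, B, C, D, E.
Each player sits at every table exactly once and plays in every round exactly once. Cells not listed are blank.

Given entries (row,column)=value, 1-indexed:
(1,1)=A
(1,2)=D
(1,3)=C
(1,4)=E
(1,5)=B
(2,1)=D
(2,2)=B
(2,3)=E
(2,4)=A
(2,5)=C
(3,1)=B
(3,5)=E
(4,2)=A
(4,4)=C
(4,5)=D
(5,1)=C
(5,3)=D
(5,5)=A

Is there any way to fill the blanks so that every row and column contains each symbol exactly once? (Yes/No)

Yes

No round or table among the givens repeats a symbol, and propagating forced cells runs into no contradiction.
One valid completion exists (for instance, A D C E B / D B E A C / B C A D E / E A B C D / C E D B A).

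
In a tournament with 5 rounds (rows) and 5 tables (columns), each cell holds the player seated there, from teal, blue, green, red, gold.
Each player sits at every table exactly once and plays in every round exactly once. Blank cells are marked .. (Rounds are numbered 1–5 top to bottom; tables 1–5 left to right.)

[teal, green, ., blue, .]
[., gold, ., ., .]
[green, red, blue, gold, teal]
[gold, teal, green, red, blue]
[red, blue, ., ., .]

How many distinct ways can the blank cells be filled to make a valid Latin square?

Round 1, table 3: eliminating its round and table leaves {red, gold}.
Round 1, table 5: eliminating its round and table leaves {red, gold}.
Round 2, table 1: eliminating its round and table leaves {blue}.
Round 2, table 3: eliminating its round and table leaves {teal, red}.
Round 2, table 4: eliminating its round and table leaves {teal, green}.
Round 2, table 5: eliminating its round and table leaves {green, red}.
Round 5, table 3: eliminating its round and table leaves {teal, gold}.
Round 5, table 4: eliminating its round and table leaves {teal, green}.
Round 5, table 5: eliminating its round and table leaves {green, gold}.
Enumerating the assignments across these blanks that avoid any round or table repeat gives 2 completions.

2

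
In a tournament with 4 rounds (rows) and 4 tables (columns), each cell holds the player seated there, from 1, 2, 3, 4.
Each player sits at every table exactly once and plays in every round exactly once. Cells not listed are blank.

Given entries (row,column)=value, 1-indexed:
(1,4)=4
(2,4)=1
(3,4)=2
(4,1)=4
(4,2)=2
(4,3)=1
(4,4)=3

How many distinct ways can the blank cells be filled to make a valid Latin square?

Round 1, table 1: eliminating its round and table leaves {1, 2, 3}.
Round 1, table 2: eliminating its round and table leaves {1, 3}.
Round 1, table 3: eliminating its round and table leaves {2, 3}.
Round 2, table 1: eliminating its round and table leaves {2, 3}.
Round 2, table 2: eliminating its round and table leaves {3, 4}.
Round 2, table 3: eliminating its round and table leaves {2, 3, 4}.
Round 3, table 1: eliminating its round and table leaves {1, 3}.
Round 3, table 2: eliminating its round and table leaves {1, 3, 4}.
Round 3, table 3: eliminating its round and table leaves {3, 4}.
Enumerating the assignments across these blanks that avoid any round or table repeat gives 4 completions.

4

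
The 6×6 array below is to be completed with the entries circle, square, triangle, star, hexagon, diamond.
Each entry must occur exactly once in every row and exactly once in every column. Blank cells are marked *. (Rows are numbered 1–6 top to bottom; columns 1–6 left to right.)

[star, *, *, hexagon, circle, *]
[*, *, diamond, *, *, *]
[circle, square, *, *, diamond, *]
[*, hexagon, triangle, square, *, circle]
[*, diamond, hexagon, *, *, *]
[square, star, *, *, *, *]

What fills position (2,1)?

hexagon

Row 1, column 2: row 1 has {circle, star, hexagon} and column 2 has {square, star, hexagon, diamond}, leaving only triangle.
Row 1, column 3: row 1 has {circle, triangle, star, hexagon} and column 3 has {triangle, hexagon, diamond}, leaving only square.
Row 1, column 6: row 1 has {circle, square, triangle, star, hexagon} and column 6 has {circle}, leaving only diamond.
Row 2, column 2: row 2 has {diamond} and column 2 has {square, triangle, star, hexagon, diamond}, leaving only circle.
Row 3, column 3: row 3 has {circle, square, diamond} and column 3 has {square, triangle, hexagon, diamond}, leaving only star.
Row 3, column 4: row 3 has {circle, square, star, diamond} and column 4 has {square, hexagon}, leaving only triangle.
Row 2, column 4: row 2 has {circle, diamond} and column 4 has {square, triangle, hexagon}, leaving only star.
Row 3, column 6: row 3 has {circle, square, triangle, star, diamond} and column 6 has {circle, diamond}, leaving only hexagon.
Row 4, column 1: row 4 has {circle, square, triangle, hexagon} and column 1 has {circle, square, star}, leaving only diamond.
Row 4, column 5: row 4 has {circle, square, triangle, hexagon, diamond} and column 5 has {circle, diamond}, leaving only star.
Row 5, column 1: row 5 has {hexagon, diamond} and column 1 has {circle, square, star, diamond}, leaving only triangle.
Row 2 already has {circle, star, diamond} and column 1 already has {circle, square, triangle, star, diamond}, so row 2, column 1 must be hexagon.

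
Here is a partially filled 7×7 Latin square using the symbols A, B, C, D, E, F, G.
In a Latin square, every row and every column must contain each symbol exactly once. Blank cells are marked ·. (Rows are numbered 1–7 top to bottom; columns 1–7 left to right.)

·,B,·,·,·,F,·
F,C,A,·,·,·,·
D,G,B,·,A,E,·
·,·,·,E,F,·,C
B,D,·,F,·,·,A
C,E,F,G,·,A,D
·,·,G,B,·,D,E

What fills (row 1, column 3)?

Row 1, column 7: row 1 has {B, F} and column 7 has {A, C, D, E}, leaving only G.
Row 2, column 4: row 2 has {A, C, F} and column 4 has {B, E, F, G}, leaving only D.
Row 2, column 7: row 2 has {A, C, D, F} and column 7 has {A, C, D, E, G}, leaving only B.
Row 2, column 6: row 2 has {A, B, C, D, F} and column 6 has {A, D, E, F}, leaving only G.
Row 2, column 5: row 2 has {A, B, C, D, F, G} and column 5 has {A, F}, leaving only E.
Row 3, column 4: row 3 has {A, B, D, E, G} and column 4 has {B, D, E, F, G}, leaving only C.
Row 1, column 4: row 1 has {B, F, G} and column 4 has {B, C, D, E, F, G}, leaving only A.
Row 1, column 1: row 1 has {A, B, F, G} and column 1 has {B, C, D, F}, leaving only E.
Row 3, column 7: row 3 has {A, B, C, D, E, G} and column 7 has {A, B, C, D, E, G}, leaving only F.
Row 4, column 2: row 4 has {C, E, F} and column 2 has {B, C, D, E, G}, leaving only A.
Row 4, column 1: row 4 has {A, C, E, F} and column 1 has {B, C, D, E, F}, leaving only G.
Row 4, column 3: row 4 has {A, C, E, F, G} and column 3 has {A, B, F, G}, leaving only D.
Row 1 already has {A, B, E, F, G} and column 3 already has {A, B, D, F, G}, so row 1, column 3 must be C.

C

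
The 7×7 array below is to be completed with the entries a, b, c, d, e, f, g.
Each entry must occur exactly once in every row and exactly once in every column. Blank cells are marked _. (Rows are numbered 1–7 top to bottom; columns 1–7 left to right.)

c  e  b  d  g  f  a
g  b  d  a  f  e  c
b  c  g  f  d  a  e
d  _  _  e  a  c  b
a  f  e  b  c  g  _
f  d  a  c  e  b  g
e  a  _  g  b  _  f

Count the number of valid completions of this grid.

1

Row 4, column 2: eliminating its row and column leaves {g}.
Row 4, column 3: eliminating its row and column leaves {f}.
Row 5, column 7: eliminating its row and column leaves {d}.
Row 7, column 3: eliminating its row and column leaves {c}.
Row 7, column 6: eliminating its row and column leaves {d}.
Only one assignment across all blanks avoids any row or column repeat, giving 1 completion.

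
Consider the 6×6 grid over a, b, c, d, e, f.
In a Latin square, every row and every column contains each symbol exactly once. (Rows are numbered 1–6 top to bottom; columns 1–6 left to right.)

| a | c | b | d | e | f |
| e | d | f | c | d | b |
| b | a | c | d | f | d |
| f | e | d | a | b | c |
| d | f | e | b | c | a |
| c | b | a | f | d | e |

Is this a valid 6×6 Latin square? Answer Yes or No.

Row 2 contains d twice (at columns 2 and 5); row 3 is also not a permutation.

No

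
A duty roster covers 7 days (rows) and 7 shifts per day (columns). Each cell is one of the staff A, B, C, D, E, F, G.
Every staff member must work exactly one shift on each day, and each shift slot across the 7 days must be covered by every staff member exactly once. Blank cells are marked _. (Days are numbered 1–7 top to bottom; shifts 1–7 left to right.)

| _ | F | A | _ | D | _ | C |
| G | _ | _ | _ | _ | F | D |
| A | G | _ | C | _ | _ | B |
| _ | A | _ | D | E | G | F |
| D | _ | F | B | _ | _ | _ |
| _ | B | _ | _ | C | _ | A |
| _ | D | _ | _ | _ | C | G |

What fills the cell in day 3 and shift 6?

Day 3, shift 5: day 3 has {A, B, C, G} and shift 5 has {C, D, E}, leaving only F.
Day 5, shift 7: day 5 has {B, D, F} and shift 7 has {A, B, C, D, F, G}, leaving only E.
Day 5, shift 2: day 5 has {B, D, E, F} and shift 2 has {A, B, D, F, G}, leaving only C.
Day 2, shift 2: day 2 has {D, F, G} and shift 2 has {A, B, C, D, F, G}, leaving only E.
Day 2, shift 4: day 2 has {D, E, F, G} and shift 4 has {B, C, D}, leaving only A.
Day 2, shift 5: day 2 has {A, D, E, F, G} and shift 5 has {C, D, E, F}, leaving only B.
Day 2, shift 3: day 2 has {A, B, D, E, F, G} and shift 3 has {A, F}, leaving only C.
Day 4, shift 3: day 4 has {A, D, E, F, G} and shift 3 has {A, C, F}, leaving only B.
Day 4, shift 1: day 4 has {A, B, D, E, F, G} and shift 1 has {A, D, G}, leaving only C.
Day 5, shift 6: day 5 has {B, C, D, E, F} and shift 6 has {C, F, G}, leaving only A.
Day 5, shift 5: day 5 has {A, B, C, D, E, F} and shift 5 has {B, C, D, E, F}, leaving only G.
Day 7, shift 3: day 7 has {C, D, G} and shift 3 has {A, B, C, F}, leaving only E.
Day 3, shift 3: day 3 has {A, B, C, F, G} and shift 3 has {A, B, C, E, F}, leaving only D.
Day 3 already has {A, B, C, D, F, G} and shift 6 already has {A, C, F, G}, so day 3, shift 6 must be E.

E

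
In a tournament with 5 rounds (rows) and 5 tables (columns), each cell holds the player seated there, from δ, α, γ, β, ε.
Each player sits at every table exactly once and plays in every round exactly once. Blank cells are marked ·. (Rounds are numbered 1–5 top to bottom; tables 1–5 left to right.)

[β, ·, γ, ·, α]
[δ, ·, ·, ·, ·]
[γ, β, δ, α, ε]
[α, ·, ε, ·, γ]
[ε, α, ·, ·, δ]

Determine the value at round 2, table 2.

Round 2, table 5: round 2 has {δ} and table 5 has {δ, α, γ, ε}, leaving only β.
Round 2, table 3: round 2 has {δ, β} and table 3 has {δ, γ, ε}, leaving only α.
Round 4, table 2: round 4 has {α, γ, ε} and table 2 has {α, β}, leaving only δ.
Round 1, table 2: round 1 has {α, γ, β} and table 2 has {δ, α, β}, leaving only ε.
Round 2 already has {δ, α, β} and table 2 already has {δ, α, β, ε}, so round 2, table 2 must be γ.

γ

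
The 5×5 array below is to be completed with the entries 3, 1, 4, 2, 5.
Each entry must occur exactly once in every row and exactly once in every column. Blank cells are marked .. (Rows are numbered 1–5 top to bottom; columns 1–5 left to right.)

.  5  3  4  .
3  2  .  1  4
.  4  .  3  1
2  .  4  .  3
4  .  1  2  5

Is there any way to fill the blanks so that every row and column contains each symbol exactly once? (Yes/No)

Yes

No row or column among the givens repeats a symbol, and propagating forced cells runs into no contradiction.
One valid completion exists (for instance, 1 5 3 4 2 / 3 2 5 1 4 / 5 4 2 3 1 / 2 1 4 5 3 / 4 3 1 2 5).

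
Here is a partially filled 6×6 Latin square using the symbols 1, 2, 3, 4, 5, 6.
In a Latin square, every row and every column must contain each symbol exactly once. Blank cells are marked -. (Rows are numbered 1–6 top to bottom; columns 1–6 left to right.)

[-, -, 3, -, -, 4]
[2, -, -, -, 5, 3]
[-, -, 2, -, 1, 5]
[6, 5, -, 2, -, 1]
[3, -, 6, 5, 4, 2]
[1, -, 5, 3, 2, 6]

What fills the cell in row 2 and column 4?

4

Row 1, column 1: row 1 has {3, 4} and column 1 has {1, 2, 3, 6}, leaving only 5.
Row 1, column 5: row 1 has {3, 4, 5} and column 5 has {1, 2, 4, 5}, leaving only 6.
Row 1, column 4: row 1 has {3, 4, 5, 6} and column 4 has {2, 3, 5}, leaving only 1.
Row 1, column 2: row 1 has {1, 3, 4, 5, 6} and column 2 has {5}, leaving only 2.
Row 3, column 1: row 3 has {1, 2, 5} and column 1 has {1, 2, 3, 5, 6}, leaving only 4.
Row 3, column 4: row 3 has {1, 2, 4, 5} and column 4 has {1, 2, 3, 5}, leaving only 6.
Row 2 already has {2, 3, 5} and column 4 already has {1, 2, 3, 5, 6}, so row 2, column 4 must be 4.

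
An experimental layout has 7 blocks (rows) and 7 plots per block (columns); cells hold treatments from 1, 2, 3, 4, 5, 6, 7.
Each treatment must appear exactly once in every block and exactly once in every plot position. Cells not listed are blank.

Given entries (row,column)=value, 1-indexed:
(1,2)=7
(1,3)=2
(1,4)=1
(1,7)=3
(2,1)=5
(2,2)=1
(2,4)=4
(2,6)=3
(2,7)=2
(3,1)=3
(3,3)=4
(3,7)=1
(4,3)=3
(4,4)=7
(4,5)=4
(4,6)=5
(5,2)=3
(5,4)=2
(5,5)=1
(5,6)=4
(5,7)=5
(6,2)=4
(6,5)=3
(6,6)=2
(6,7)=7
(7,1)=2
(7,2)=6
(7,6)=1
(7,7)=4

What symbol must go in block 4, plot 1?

Block 1, plot 6: block 1 has {1, 2, 3, 7} and plot 6 has {1, 2, 3, 4, 5}, leaving only 6.
Block 1, plot 1: block 1 has {1, 2, 3, 6, 7} and plot 1 has {2, 3, 5}, leaving only 4.
Block 1, plot 5: block 1 has {1, 2, 3, 4, 6, 7} and plot 5 has {1, 3, 4}, leaving only 5.
Block 3, plot 6: block 3 has {1, 3, 4} and plot 6 has {1, 2, 3, 4, 5, 6}, leaving only 7.
Block 4, plot 2: block 4 has {3, 4, 5, 7} and plot 2 has {1, 3, 4, 6, 7}, leaving only 2.
Block 3, plot 2: block 3 has {1, 3, 4, 7} and plot 2 has {1, 2, 3, 4, 6, 7}, leaving only 5.
Block 3, plot 4: block 3 has {1, 3, 4, 5, 7} and plot 4 has {1, 2, 4, 7}, leaving only 6.
Block 3, plot 5: block 3 has {1, 3, 4, 5, 6, 7} and plot 5 has {1, 3, 4, 5}, leaving only 2.
Block 4, plot 7: block 4 has {2, 3, 4, 5, 7} and plot 7 has {1, 2, 3, 4, 5, 7}, leaving only 6.
Block 4 already has {2, 3, 4, 5, 6, 7} and plot 1 already has {2, 3, 4, 5}, so block 4, plot 1 must be 1.

1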